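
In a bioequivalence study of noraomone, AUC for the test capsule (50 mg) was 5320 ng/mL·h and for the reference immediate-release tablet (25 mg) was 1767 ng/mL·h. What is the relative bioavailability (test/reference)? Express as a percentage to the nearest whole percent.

F_rel = (AUC_test/D_test) / (AUC_ref/D_ref)
      = (5320/50) / (1767/25)
      = 106.4 / 70.68 = 1.5054 = 150.54%

F_rel = 151%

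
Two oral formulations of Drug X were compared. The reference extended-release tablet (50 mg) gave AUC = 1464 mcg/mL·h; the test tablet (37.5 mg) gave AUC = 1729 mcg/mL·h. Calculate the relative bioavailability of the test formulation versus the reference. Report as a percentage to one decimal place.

F_rel = 157.5%

F_rel = (AUC_test/D_test) / (AUC_ref/D_ref)
      = (1729/37.5) / (1464/50)
      = 46.1067 / 29.28 = 1.5747 = 157.47%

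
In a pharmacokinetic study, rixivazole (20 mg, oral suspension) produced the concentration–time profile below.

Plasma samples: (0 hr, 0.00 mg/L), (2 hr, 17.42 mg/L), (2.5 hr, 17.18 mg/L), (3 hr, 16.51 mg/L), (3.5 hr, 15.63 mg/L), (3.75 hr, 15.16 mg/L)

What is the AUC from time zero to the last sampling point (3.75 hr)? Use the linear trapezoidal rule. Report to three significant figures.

Trapezoidal AUC_0→3.75:
  [0→2]: (0.00+17.42)/2 × 2 = 17.42
  [2→2.5]: (17.42+17.18)/2 × 0.5 = 8.65
  [2.5→3]: (17.18+16.51)/2 × 0.5 = 8.4225
  [3→3.5]: (16.51+15.63)/2 × 0.5 = 8.035
  [3.5→3.75]: (15.63+15.16)/2 × 0.25 = 3.84875
  Sum = 46.37625 mg/L·hr

AUC = 46.4 mg/L·hr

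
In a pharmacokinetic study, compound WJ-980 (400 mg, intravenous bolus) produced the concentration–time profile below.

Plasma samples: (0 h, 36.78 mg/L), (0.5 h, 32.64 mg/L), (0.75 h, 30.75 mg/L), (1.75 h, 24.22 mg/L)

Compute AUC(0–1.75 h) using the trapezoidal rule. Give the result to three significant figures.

AUC = 52.8 mg/L·h

Trapezoidal AUC_0→1.75:
  [0→0.5]: (36.78+32.64)/2 × 0.5 = 17.355
  [0.5→0.75]: (32.64+30.75)/2 × 0.25 = 7.92375
  [0.75→1.75]: (30.75+24.22)/2 × 1 = 27.485
  Sum = 52.76375 mg/L·h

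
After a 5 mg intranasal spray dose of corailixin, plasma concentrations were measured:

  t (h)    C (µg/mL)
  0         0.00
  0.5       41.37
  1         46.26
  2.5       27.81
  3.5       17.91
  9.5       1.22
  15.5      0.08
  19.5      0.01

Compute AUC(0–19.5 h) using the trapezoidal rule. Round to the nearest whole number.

Trapezoidal AUC_0→19.5:
  [0→0.5]: (0.00+41.37)/2 × 0.5 = 10.3425
  [0.5→1]: (41.37+46.26)/2 × 0.5 = 21.9075
  [1→2.5]: (46.26+27.81)/2 × 1.5 = 55.5525
  [2.5→3.5]: (27.81+17.91)/2 × 1 = 22.86
  [3.5→9.5]: (17.91+1.22)/2 × 6 = 57.39
  [9.5→15.5]: (1.22+0.08)/2 × 6 = 3.9
  [15.5→19.5]: (0.08+0.01)/2 × 4 = 0.18
  Sum = 172.1325 µg/mL·h

AUC = 172 µg/mL·h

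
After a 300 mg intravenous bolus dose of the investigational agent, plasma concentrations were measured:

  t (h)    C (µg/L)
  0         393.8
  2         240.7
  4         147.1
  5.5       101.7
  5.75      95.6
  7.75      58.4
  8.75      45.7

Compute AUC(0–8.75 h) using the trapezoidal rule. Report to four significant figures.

Trapezoidal AUC_0→8.75:
  [0→2]: (393.8+240.7)/2 × 2 = 634.5
  [2→4]: (240.7+147.1)/2 × 2 = 387.8
  [4→5.5]: (147.1+101.7)/2 × 1.5 = 186.6
  [5.5→5.75]: (101.7+95.6)/2 × 0.25 = 24.6625
  [5.75→7.75]: (95.6+58.4)/2 × 2 = 154.0
  [7.75→8.75]: (58.4+45.7)/2 × 1 = 52.05
  Sum = 1439.6125 µg/L·h

AUC = 1440 µg/L·h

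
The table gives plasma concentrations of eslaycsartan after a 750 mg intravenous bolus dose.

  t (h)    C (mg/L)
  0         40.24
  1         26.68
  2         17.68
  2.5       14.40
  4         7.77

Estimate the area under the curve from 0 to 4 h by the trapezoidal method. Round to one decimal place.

AUC = 80.3 mg/L·h

Trapezoidal AUC_0→4:
  [0→1]: (40.24+26.68)/2 × 1 = 33.46
  [1→2]: (26.68+17.68)/2 × 1 = 22.18
  [2→2.5]: (17.68+14.40)/2 × 0.5 = 8.02
  [2.5→4]: (14.40+7.77)/2 × 1.5 = 16.6275
  Sum = 80.2875 mg/L·h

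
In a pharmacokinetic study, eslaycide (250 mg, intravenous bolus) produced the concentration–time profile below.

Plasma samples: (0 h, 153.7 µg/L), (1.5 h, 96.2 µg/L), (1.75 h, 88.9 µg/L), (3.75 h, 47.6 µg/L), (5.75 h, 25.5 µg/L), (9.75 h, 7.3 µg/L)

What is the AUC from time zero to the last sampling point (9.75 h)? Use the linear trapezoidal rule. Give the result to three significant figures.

AUC = 486 µg/L·h

Trapezoidal AUC_0→9.75:
  [0→1.5]: (153.7+96.2)/2 × 1.5 = 187.425
  [1.5→1.75]: (96.2+88.9)/2 × 0.25 = 23.1375
  [1.75→3.75]: (88.9+47.6)/2 × 2 = 136.5
  [3.75→5.75]: (47.6+25.5)/2 × 2 = 73.1
  [5.75→9.75]: (25.5+7.3)/2 × 4 = 65.6
  Sum = 485.7625 µg/L·h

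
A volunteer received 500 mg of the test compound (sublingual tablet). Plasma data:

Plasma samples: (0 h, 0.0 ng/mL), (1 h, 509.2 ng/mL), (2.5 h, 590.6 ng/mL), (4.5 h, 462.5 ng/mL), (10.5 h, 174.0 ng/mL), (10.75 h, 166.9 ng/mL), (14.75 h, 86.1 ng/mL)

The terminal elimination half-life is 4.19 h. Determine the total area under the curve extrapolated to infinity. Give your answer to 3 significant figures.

Trapezoidal AUC_0→14.75:
  [0→1]: (0.0+509.2)/2 × 1 = 254.6
  [1→2.5]: (509.2+590.6)/2 × 1.5 = 824.85
  [2.5→4.5]: (590.6+462.5)/2 × 2 = 1053.1
  [4.5→10.5]: (462.5+174.0)/2 × 6 = 1909.5
  [10.5→10.75]: (174.0+166.9)/2 × 0.25 = 42.6125
  [10.75→14.75]: (166.9+86.1)/2 × 4 = 506.0
  Sum = 4590.6625 ng/mL·h
k_e = ln2 / t½ = 0.693147 / 4.19 = 0.1654 h^-1
Extrapolated tail: C_last / k_e = 86.1 / 0.1654 = 520.556
AUC_0→∞ = 4590.6625 + 520.556 = 5111.2185 ng/mL·h

AUC = 5110 ng/mL·h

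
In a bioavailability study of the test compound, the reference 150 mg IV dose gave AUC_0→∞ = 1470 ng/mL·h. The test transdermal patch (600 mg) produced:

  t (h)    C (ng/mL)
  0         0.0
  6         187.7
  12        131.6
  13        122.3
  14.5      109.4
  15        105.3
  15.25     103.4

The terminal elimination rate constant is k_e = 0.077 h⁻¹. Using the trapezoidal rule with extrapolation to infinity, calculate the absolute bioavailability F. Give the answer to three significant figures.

Trapezoidal AUC_0→15.25 (transdermal patch):
  [0→6]: (0.0+187.7)/2 × 6 = 563.1
  [6→12]: (187.7+131.6)/2 × 6 = 957.9
  [12→13]: (131.6+122.3)/2 × 1 = 126.95
  [13→14.5]: (122.3+109.4)/2 × 1.5 = 173.775
  [14.5→15]: (109.4+105.3)/2 × 0.5 = 53.675
  [15→15.25]: (105.3+103.4)/2 × 0.25 = 26.0875
  Sum = 1901.4875 ng/mL·h
Tail: C_last/k_e = 103.4/0.077 = 1342.857
AUC_0→∞ (transdermal patch) = 1901.4875 + 1342.857 = 3244.3445 ng/mL·h
F = (AUC_ev/D_ev)/(AUC_iv/D_iv) = (3244.3445/600)/(1470/150) = 5.40724/9.8 = 0.5518

F = 0.552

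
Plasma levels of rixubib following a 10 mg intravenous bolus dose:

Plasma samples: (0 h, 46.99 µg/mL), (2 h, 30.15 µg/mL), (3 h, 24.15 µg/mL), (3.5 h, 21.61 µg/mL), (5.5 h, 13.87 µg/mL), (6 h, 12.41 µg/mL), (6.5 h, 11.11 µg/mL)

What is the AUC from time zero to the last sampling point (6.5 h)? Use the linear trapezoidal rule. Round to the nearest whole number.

Trapezoidal AUC_0→6.5:
  [0→2]: (46.99+30.15)/2 × 2 = 77.14
  [2→3]: (30.15+24.15)/2 × 1 = 27.15
  [3→3.5]: (24.15+21.61)/2 × 0.5 = 11.44
  [3.5→5.5]: (21.61+13.87)/2 × 2 = 35.48
  [5.5→6]: (13.87+12.41)/2 × 0.5 = 6.57
  [6→6.5]: (12.41+11.11)/2 × 0.5 = 5.88
  Sum = 163.66 µg/mL·h

AUC = 164 µg/mL·h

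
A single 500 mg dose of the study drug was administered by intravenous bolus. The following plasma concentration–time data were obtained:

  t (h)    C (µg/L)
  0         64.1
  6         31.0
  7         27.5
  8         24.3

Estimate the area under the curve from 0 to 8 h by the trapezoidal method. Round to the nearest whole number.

AUC = 340 µg/L·h

Trapezoidal AUC_0→8:
  [0→6]: (64.1+31.0)/2 × 6 = 285.3
  [6→7]: (31.0+27.5)/2 × 1 = 29.25
  [7→8]: (27.5+24.3)/2 × 1 = 25.9
  Sum = 340.45 µg/L·h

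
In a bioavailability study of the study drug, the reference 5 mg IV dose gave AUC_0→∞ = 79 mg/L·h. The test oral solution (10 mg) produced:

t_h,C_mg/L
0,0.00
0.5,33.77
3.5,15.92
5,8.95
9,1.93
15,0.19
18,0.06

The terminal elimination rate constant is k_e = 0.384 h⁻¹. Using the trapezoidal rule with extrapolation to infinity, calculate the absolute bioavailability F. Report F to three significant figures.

Trapezoidal AUC_0→18 (oral solution):
  [0→0.5]: (0.00+33.77)/2 × 0.5 = 8.4425
  [0.5→3.5]: (33.77+15.92)/2 × 3 = 74.535
  [3.5→5]: (15.92+8.95)/2 × 1.5 = 18.6525
  [5→9]: (8.95+1.93)/2 × 4 = 21.76
  [9→15]: (1.93+0.19)/2 × 6 = 6.36
  [15→18]: (0.19+0.06)/2 × 3 = 0.375
  Sum = 130.125 mg/L·h
Tail: C_last/k_e = 0.06/0.384 = 0.156
AUC_0→∞ (oral solution) = 130.125 + 0.156 = 130.281 mg/L·h
F = (AUC_ev/D_ev)/(AUC_iv/D_iv) = (130.281/10)/(79/5) = 13.0281/15.8 = 0.8246

F = 0.825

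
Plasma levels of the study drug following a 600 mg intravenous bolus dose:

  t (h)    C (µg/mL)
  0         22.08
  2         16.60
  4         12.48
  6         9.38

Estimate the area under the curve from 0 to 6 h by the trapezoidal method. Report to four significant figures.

Trapezoidal AUC_0→6:
  [0→2]: (22.08+16.60)/2 × 2 = 38.68
  [2→4]: (16.60+12.48)/2 × 2 = 29.08
  [4→6]: (12.48+9.38)/2 × 2 = 21.86
  Sum = 89.62 µg/mL·h

AUC = 89.62 µg/mL·h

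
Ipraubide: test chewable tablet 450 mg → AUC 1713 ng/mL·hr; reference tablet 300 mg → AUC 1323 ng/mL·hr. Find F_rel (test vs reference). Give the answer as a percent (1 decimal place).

F_rel = 86.3%

F_rel = (AUC_test/D_test) / (AUC_ref/D_ref)
      = (1713/450) / (1323/300)
      = 3.80667 / 4.41 = 0.8632 = 86.32%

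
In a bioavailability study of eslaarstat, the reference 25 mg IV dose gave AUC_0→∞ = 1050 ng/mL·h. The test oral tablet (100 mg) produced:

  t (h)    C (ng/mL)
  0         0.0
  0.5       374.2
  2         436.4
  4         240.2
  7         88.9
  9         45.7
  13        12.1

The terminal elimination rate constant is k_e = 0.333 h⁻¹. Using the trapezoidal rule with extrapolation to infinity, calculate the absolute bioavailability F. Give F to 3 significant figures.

F = 0.514

Trapezoidal AUC_0→13 (oral tablet):
  [0→0.5]: (0.0+374.2)/2 × 0.5 = 93.55
  [0.5→2]: (374.2+436.4)/2 × 1.5 = 607.95
  [2→4]: (436.4+240.2)/2 × 2 = 676.6
  [4→7]: (240.2+88.9)/2 × 3 = 493.65
  [7→9]: (88.9+45.7)/2 × 2 = 134.6
  [9→13]: (45.7+12.1)/2 × 4 = 115.6
  Sum = 2121.95 ng/mL·h
Tail: C_last/k_e = 12.1/0.333 = 36.336
AUC_0→∞ (oral tablet) = 2121.95 + 36.336 = 2158.286 ng/mL·h
F = (AUC_ev/D_ev)/(AUC_iv/D_iv) = (2158.286/100)/(1050/25) = 21.58286/42 = 0.5139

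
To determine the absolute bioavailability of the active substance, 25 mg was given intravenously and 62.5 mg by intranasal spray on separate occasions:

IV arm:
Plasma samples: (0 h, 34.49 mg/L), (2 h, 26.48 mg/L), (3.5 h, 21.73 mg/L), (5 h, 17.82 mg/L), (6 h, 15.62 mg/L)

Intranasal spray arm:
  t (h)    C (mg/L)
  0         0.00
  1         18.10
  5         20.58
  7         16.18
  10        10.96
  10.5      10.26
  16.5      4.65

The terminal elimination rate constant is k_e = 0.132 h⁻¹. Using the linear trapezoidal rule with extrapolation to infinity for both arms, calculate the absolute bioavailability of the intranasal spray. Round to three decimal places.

F = 0.381

Trapezoidal AUC_0→6 (IV):
  [0→2]: (34.49+26.48)/2 × 2 = 60.97
  [2→3.5]: (26.48+21.73)/2 × 1.5 = 36.1575
  [3.5→5]: (21.73+17.82)/2 × 1.5 = 29.6625
  [5→6]: (17.82+15.62)/2 × 1 = 16.72
  Sum = 143.51 mg/L·h
IV tail: 15.62/0.132 = 118.333; AUC_iv,0→∞ = 143.51 + 118.333 = 261.843 mg/L·h
Trapezoidal AUC_0→16.5 (intranasal spray):
  [0→1]: (0.00+18.10)/2 × 1 = 9.05
  [1→5]: (18.10+20.58)/2 × 4 = 77.36
  [5→7]: (20.58+16.18)/2 × 2 = 36.76
  [7→10]: (16.18+10.96)/2 × 3 = 40.71
  [10→10.5]: (10.96+10.26)/2 × 0.5 = 5.305
  [10.5→16.5]: (10.26+4.65)/2 × 6 = 44.73
  Sum = 213.915 mg/L·h
intranasal spray tail: 4.65/0.132 = 35.227; AUC_ev,0→∞ = 213.915 + 35.227 = 249.142 mg/L·h
F = (AUC_ev/D_ev)/(AUC_iv/D_iv) = (249.142/62.5)/(261.843/25) = 3.986272/10.47372 = 0.3806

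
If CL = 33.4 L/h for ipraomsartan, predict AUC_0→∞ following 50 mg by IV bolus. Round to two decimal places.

AUC_0→∞ = Dose_iv / CL
        = 50 / 33.4 = 1.49701 mg/L·h

AUC = 1.50 mg/L·h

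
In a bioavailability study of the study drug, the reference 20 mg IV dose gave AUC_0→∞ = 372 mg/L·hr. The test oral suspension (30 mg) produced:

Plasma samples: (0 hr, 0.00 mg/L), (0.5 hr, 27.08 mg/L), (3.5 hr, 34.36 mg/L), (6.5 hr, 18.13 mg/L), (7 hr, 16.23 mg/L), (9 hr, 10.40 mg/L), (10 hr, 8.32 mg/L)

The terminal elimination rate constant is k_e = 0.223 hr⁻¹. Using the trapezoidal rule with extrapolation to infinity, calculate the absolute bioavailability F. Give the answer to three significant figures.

F = 0.465

Trapezoidal AUC_0→10 (oral suspension):
  [0→0.5]: (0.00+27.08)/2 × 0.5 = 6.77
  [0.5→3.5]: (27.08+34.36)/2 × 3 = 92.16
  [3.5→6.5]: (34.36+18.13)/2 × 3 = 78.735
  [6.5→7]: (18.13+16.23)/2 × 0.5 = 8.59
  [7→9]: (16.23+10.40)/2 × 2 = 26.63
  [9→10]: (10.40+8.32)/2 × 1 = 9.36
  Sum = 222.245 mg/L·hr
Tail: C_last/k_e = 8.32/0.223 = 37.309
AUC_0→∞ (oral suspension) = 222.245 + 37.309 = 259.554 mg/L·hr
F = (AUC_ev/D_ev)/(AUC_iv/D_iv) = (259.554/30)/(372/20) = 8.6518/18.6 = 0.4652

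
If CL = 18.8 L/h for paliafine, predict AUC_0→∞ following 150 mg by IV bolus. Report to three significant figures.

AUC_0→∞ = Dose_iv / CL
        = 150 / 18.8 = 7.97872 mg/L·h

AUC = 7.98 mg/L·h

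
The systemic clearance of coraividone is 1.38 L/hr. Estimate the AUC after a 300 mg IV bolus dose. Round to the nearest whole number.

AUC_0→∞ = Dose_iv / CL
        = 300 / 1.38 = 217.391 mg/L·hr

AUC = 217 mg/L·hr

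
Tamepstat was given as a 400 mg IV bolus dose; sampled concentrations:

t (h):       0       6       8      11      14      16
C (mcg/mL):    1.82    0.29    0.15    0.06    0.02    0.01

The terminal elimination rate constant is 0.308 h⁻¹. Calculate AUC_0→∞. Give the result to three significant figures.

AUC = 7.27 mcg/mL·h

Trapezoidal AUC_0→16:
  [0→6]: (1.82+0.29)/2 × 6 = 6.33
  [6→8]: (0.29+0.15)/2 × 2 = 0.44
  [8→11]: (0.15+0.06)/2 × 3 = 0.315
  [11→14]: (0.06+0.02)/2 × 3 = 0.12
  [14→16]: (0.02+0.01)/2 × 2 = 0.03
  Sum = 7.235 mcg/mL·h
Extrapolated tail: C_last / k_e = 0.01 / 0.308 = 0.032
AUC_0→∞ = 7.235 + 0.032 = 7.267 mcg/mL·h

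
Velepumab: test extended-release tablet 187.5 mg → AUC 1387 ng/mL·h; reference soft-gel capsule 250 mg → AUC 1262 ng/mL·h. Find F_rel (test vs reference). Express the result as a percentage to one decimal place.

F_rel = (AUC_test/D_test) / (AUC_ref/D_ref)
      = (1387/187.5) / (1262/250)
      = 7.39733 / 5.048 = 1.4654 = 146.54%

F_rel = 146.5%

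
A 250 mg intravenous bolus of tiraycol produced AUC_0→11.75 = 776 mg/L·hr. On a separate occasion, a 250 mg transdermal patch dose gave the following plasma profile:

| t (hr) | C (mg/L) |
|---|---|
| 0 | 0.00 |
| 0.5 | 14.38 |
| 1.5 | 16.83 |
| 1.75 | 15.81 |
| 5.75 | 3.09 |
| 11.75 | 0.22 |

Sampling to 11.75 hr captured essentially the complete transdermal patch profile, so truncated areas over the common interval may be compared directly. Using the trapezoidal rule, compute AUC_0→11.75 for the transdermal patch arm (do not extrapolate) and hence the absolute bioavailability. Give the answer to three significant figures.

F = 0.0915

Trapezoidal AUC_0→11.75 (transdermal patch):
  [0→0.5]: (0.00+14.38)/2 × 0.5 = 3.595
  [0.5→1.5]: (14.38+16.83)/2 × 1 = 15.605
  [1.5→1.75]: (16.83+15.81)/2 × 0.25 = 4.08
  [1.75→5.75]: (15.81+3.09)/2 × 4 = 37.8
  [5.75→11.75]: (3.09+0.22)/2 × 6 = 9.93
  Sum = 71.01 mg/L·hr
F = (AUC_ev/D_ev)/(AUC_iv/D_iv) = (71.01/250)/(776/250) = 0.28404/3.104 = 0.0915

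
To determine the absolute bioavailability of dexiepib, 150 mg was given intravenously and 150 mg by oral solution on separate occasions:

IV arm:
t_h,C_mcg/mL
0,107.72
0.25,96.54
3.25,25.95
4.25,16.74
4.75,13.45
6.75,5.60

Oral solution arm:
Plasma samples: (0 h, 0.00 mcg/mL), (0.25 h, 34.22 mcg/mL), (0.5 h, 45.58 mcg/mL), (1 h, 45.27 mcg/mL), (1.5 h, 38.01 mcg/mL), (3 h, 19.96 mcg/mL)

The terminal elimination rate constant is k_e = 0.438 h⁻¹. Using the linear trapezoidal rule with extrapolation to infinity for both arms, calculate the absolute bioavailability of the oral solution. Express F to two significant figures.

Trapezoidal AUC_0→6.75 (IV):
  [0→0.25]: (107.72+96.54)/2 × 0.25 = 25.5325
  [0.25→3.25]: (96.54+25.95)/2 × 3 = 183.735
  [3.25→4.25]: (25.95+16.74)/2 × 1 = 21.345
  [4.25→4.75]: (16.74+13.45)/2 × 0.5 = 7.5475
  [4.75→6.75]: (13.45+5.60)/2 × 2 = 19.05
  Sum = 257.21 mcg/mL·h
IV tail: 5.60/0.438 = 12.785; AUC_iv,0→∞ = 257.21 + 12.785 = 269.995 mcg/mL·h
Trapezoidal AUC_0→3 (oral solution):
  [0→0.25]: (0.00+34.22)/2 × 0.25 = 4.2775
  [0.25→0.5]: (34.22+45.58)/2 × 0.25 = 9.975
  [0.5→1]: (45.58+45.27)/2 × 0.5 = 22.7125
  [1→1.5]: (45.27+38.01)/2 × 0.5 = 20.82
  [1.5→3]: (38.01+19.96)/2 × 1.5 = 43.4775
  Sum = 101.2625 mcg/mL·h
oral solution tail: 19.96/0.438 = 45.571; AUC_ev,0→∞ = 101.2625 + 45.571 = 146.8335 mcg/mL·h
F = (AUC_ev/D_ev)/(AUC_iv/D_iv) = (146.8335/150)/(269.995/150) = 0.97889/1.79997 = 0.5438

F = 0.54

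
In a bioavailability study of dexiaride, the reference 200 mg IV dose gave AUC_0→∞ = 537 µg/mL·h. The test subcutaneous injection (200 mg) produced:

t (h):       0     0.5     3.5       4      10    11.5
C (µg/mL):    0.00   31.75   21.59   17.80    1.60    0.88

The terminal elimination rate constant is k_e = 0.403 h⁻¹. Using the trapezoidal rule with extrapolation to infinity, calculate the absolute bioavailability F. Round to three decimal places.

Trapezoidal AUC_0→11.5 (subcutaneous injection):
  [0→0.5]: (0.00+31.75)/2 × 0.5 = 7.9375
  [0.5→3.5]: (31.75+21.59)/2 × 3 = 80.01
  [3.5→4]: (21.59+17.80)/2 × 0.5 = 9.8475
  [4→10]: (17.80+1.60)/2 × 6 = 58.2
  [10→11.5]: (1.60+0.88)/2 × 1.5 = 1.86
  Sum = 157.855 µg/mL·h
Tail: C_last/k_e = 0.88/0.403 = 2.184
AUC_0→∞ (subcutaneous injection) = 157.855 + 2.184 = 160.039 µg/mL·h
F = (AUC_ev/D_ev)/(AUC_iv/D_iv) = (160.039/200)/(537/200) = 0.800195/2.685 = 0.2980

F = 0.298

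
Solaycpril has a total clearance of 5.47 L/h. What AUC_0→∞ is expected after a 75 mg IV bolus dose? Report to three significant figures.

AUC_0→∞ = Dose_iv / CL
        = 75 / 5.47 = 13.7112 mg/L·h

AUC = 13.7 mg/L·h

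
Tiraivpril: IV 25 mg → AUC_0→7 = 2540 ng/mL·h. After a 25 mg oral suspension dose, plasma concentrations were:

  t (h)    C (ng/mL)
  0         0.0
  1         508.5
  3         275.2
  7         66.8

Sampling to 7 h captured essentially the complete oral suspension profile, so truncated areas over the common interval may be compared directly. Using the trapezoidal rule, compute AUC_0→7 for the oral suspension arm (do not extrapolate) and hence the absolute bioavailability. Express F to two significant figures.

Trapezoidal AUC_0→7 (oral suspension):
  [0→1]: (0.0+508.5)/2 × 1 = 254.25
  [1→3]: (508.5+275.2)/2 × 2 = 783.7
  [3→7]: (275.2+66.8)/2 × 4 = 684.0
  Sum = 1721.95 ng/mL·h
F = (AUC_ev/D_ev)/(AUC_iv/D_iv) = (1721.95/25)/(2540/25) = 68.878/101.6 = 0.6779

F = 0.68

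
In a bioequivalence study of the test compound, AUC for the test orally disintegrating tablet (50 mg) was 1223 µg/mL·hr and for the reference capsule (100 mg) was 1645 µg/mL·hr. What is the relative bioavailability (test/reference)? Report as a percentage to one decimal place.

F_rel = (AUC_test/D_test) / (AUC_ref/D_ref)
      = (1223/50) / (1645/100)
      = 24.46 / 16.45 = 1.4869 = 148.69%

F_rel = 148.7%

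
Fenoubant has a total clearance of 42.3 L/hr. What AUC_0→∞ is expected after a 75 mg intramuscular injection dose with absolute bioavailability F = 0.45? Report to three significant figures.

AUC = 0.798 mg/L·hr

AUC_0→∞ = F × Dose / CL
        = 0.45 × 75 / 42.3 = 0.797872 mg/L·hr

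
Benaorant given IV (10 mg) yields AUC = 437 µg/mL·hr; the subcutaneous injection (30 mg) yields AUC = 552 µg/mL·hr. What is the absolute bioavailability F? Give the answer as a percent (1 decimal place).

F = 42.1%

F = (AUC_ev / D_ev) / (AUC_iv / D_iv)
  = (552/30) / (437/10)
  = 18.4 / 43.7 = 0.4211
  = 42.11%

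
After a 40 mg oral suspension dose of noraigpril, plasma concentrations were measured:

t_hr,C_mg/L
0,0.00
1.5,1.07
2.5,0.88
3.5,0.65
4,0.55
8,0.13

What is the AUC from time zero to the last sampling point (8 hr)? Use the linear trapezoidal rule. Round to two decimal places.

AUC = 4.20 mg/L·hr

Trapezoidal AUC_0→8:
  [0→1.5]: (0.00+1.07)/2 × 1.5 = 0.8025
  [1.5→2.5]: (1.07+0.88)/2 × 1 = 0.975
  [2.5→3.5]: (0.88+0.65)/2 × 1 = 0.765
  [3.5→4]: (0.65+0.55)/2 × 0.5 = 0.3
  [4→8]: (0.55+0.13)/2 × 4 = 1.36
  Sum = 4.2025 mg/L·hr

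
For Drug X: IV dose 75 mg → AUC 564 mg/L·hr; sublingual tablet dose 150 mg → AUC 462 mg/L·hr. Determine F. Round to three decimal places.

F = 0.410

F = (AUC_ev / D_ev) / (AUC_iv / D_iv)
  = (462/150) / (564/75)
  = 3.08 / 7.52 = 0.4096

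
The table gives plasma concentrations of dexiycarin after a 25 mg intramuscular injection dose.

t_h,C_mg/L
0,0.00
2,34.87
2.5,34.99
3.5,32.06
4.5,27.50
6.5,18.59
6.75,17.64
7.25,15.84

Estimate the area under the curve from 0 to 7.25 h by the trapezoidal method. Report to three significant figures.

Trapezoidal AUC_0→7.25:
  [0→2]: (0.00+34.87)/2 × 2 = 34.87
  [2→2.5]: (34.87+34.99)/2 × 0.5 = 17.465
  [2.5→3.5]: (34.99+32.06)/2 × 1 = 33.525
  [3.5→4.5]: (32.06+27.50)/2 × 1 = 29.78
  [4.5→6.5]: (27.50+18.59)/2 × 2 = 46.09
  [6.5→6.75]: (18.59+17.64)/2 × 0.25 = 4.52875
  [6.75→7.25]: (17.64+15.84)/2 × 0.5 = 8.37
  Sum = 174.62875 mg/L·h

AUC = 175 mg/L·h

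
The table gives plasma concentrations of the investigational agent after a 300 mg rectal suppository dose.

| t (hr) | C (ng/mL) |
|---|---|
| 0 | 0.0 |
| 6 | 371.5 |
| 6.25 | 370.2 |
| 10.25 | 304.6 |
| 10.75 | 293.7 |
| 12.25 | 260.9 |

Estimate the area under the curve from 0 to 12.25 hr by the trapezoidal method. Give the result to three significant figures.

AUC = 3120 ng/mL·hr

Trapezoidal AUC_0→12.25:
  [0→6]: (0.0+371.5)/2 × 6 = 1114.5
  [6→6.25]: (371.5+370.2)/2 × 0.25 = 92.7125
  [6.25→10.25]: (370.2+304.6)/2 × 4 = 1349.6
  [10.25→10.75]: (304.6+293.7)/2 × 0.5 = 149.575
  [10.75→12.25]: (293.7+260.9)/2 × 1.5 = 415.95
  Sum = 3122.3375 ng/mL·hr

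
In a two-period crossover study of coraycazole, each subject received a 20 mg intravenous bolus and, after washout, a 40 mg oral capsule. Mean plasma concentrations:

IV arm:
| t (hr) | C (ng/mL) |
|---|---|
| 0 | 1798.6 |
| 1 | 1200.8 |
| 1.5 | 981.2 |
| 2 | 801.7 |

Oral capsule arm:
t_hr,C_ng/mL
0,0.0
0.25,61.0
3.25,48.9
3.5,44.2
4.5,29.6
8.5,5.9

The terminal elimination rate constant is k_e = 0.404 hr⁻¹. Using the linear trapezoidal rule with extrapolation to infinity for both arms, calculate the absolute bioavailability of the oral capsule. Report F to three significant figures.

F = 0.0343

Trapezoidal AUC_0→2 (IV):
  [0→1]: (1798.6+1200.8)/2 × 1 = 1499.7
  [1→1.5]: (1200.8+981.2)/2 × 0.5 = 545.5
  [1.5→2]: (981.2+801.7)/2 × 0.5 = 445.725
  Sum = 2490.925 ng/mL·hr
IV tail: 801.7/0.404 = 1984.406; AUC_iv,0→∞ = 2490.925 + 1984.406 = 4475.331 ng/mL·hr
Trapezoidal AUC_0→8.5 (oral capsule):
  [0→0.25]: (0.0+61.0)/2 × 0.25 = 7.625
  [0.25→3.25]: (61.0+48.9)/2 × 3 = 164.85
  [3.25→3.5]: (48.9+44.2)/2 × 0.25 = 11.6375
  [3.5→4.5]: (44.2+29.6)/2 × 1 = 36.9
  [4.5→8.5]: (29.6+5.9)/2 × 4 = 71.0
  Sum = 292.0125 ng/mL·hr
oral capsule tail: 5.9/0.404 = 14.604; AUC_ev,0→∞ = 292.0125 + 14.604 = 306.6165 ng/mL·hr
F = (AUC_ev/D_ev)/(AUC_iv/D_iv) = (306.6165/40)/(4475.331/20) = 7.6654125/223.76655 = 0.0343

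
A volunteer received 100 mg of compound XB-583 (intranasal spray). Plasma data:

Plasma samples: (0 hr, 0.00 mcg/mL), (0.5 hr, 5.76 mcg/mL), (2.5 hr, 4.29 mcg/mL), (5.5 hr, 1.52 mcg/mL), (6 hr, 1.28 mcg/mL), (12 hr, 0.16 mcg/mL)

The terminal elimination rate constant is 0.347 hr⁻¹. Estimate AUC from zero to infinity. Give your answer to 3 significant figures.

Trapezoidal AUC_0→12:
  [0→0.5]: (0.00+5.76)/2 × 0.5 = 1.44
  [0.5→2.5]: (5.76+4.29)/2 × 2 = 10.05
  [2.5→5.5]: (4.29+1.52)/2 × 3 = 8.715
  [5.5→6]: (1.52+1.28)/2 × 0.5 = 0.7
  [6→12]: (1.28+0.16)/2 × 6 = 4.32
  Sum = 25.225 mcg/mL·hr
Extrapolated tail: C_last / k_e = 0.16 / 0.347 = 0.461
AUC_0→∞ = 25.225 + 0.461 = 25.686 mcg/mL·hr

AUC = 25.7 mcg/mL·hr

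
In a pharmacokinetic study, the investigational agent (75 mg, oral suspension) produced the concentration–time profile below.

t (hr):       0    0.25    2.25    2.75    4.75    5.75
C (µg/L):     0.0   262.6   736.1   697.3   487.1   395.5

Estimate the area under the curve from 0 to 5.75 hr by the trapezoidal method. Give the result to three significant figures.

AUC = 3020 µg/L·hr

Trapezoidal AUC_0→5.75:
  [0→0.25]: (0.0+262.6)/2 × 0.25 = 32.825
  [0.25→2.25]: (262.6+736.1)/2 × 2 = 998.7
  [2.25→2.75]: (736.1+697.3)/2 × 0.5 = 358.35
  [2.75→4.75]: (697.3+487.1)/2 × 2 = 1184.4
  [4.75→5.75]: (487.1+395.5)/2 × 1 = 441.3
  Sum = 3015.575 µg/L·hr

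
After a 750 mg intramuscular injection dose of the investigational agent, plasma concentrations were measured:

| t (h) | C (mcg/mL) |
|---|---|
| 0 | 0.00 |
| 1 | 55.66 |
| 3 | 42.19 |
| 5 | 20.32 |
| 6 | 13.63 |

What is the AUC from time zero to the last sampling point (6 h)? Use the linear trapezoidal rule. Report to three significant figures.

AUC = 205 mcg/mL·h

Trapezoidal AUC_0→6:
  [0→1]: (0.00+55.66)/2 × 1 = 27.83
  [1→3]: (55.66+42.19)/2 × 2 = 97.85
  [3→5]: (42.19+20.32)/2 × 2 = 62.51
  [5→6]: (20.32+13.63)/2 × 1 = 16.975
  Sum = 205.165 mcg/mL·h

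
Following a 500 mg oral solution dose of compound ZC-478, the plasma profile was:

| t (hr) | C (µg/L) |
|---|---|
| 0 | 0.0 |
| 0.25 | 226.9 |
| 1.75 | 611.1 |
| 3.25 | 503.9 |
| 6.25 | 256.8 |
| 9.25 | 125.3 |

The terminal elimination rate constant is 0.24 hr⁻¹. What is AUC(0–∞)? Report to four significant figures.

Trapezoidal AUC_0→9.25:
  [0→0.25]: (0.0+226.9)/2 × 0.25 = 28.3625
  [0.25→1.75]: (226.9+611.1)/2 × 1.5 = 628.5
  [1.75→3.25]: (611.1+503.9)/2 × 1.5 = 836.25
  [3.25→6.25]: (503.9+256.8)/2 × 3 = 1141.05
  [6.25→9.25]: (256.8+125.3)/2 × 3 = 573.15
  Sum = 3207.3125 µg/L·hr
Extrapolated tail: C_last / k_e = 125.3 / 0.24 = 522.083
AUC_0→∞ = 3207.3125 + 522.083 = 3729.3955 µg/L·hr

AUC = 3729 µg/L·hr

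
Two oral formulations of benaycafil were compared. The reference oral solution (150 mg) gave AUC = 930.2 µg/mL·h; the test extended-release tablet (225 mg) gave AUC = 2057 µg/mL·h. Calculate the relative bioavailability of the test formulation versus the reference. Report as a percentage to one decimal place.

F_rel = (AUC_test/D_test) / (AUC_ref/D_ref)
      = (2057/225) / (930.2/150)
      = 9.14222 / 6.20133 = 1.4742 = 147.42%

F_rel = 147.4%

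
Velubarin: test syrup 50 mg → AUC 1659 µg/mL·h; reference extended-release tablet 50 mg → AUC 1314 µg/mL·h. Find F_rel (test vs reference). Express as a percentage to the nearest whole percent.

F_rel = (AUC_test/D_test) / (AUC_ref/D_ref)
      = (1659/50) / (1314/50)
      = 33.18 / 26.28 = 1.2626 = 126.26%

F_rel = 126%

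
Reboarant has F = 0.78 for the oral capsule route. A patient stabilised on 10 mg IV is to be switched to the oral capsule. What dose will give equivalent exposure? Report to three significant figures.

D_oral = 12.8 mg

For equal systemic exposure: F × D_ev = D_iv
D_ev = D_iv / F = 10 / 0.78 = 12.8205 mg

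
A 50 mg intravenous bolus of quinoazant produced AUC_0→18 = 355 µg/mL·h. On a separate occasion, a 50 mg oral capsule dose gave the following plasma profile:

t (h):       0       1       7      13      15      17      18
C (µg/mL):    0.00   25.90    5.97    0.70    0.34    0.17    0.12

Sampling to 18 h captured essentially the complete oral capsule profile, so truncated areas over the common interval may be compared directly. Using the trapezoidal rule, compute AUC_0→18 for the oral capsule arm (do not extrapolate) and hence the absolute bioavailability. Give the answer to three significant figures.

Trapezoidal AUC_0→18 (oral capsule):
  [0→1]: (0.00+25.90)/2 × 1 = 12.95
  [1→7]: (25.90+5.97)/2 × 6 = 95.61
  [7→13]: (5.97+0.70)/2 × 6 = 20.01
  [13→15]: (0.70+0.34)/2 × 2 = 1.04
  [15→17]: (0.34+0.17)/2 × 2 = 0.51
  [17→18]: (0.17+0.12)/2 × 1 = 0.145
  Sum = 130.265 µg/mL·h
F = (AUC_ev/D_ev)/(AUC_iv/D_iv) = (130.265/50)/(355/50) = 2.6053/7.1 = 0.3669

F = 0.367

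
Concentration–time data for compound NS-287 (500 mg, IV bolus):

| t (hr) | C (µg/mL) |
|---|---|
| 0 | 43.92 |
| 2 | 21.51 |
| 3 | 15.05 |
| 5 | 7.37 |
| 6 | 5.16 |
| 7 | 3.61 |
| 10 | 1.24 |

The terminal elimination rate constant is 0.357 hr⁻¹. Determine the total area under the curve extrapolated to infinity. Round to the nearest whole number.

AUC = 128 µg/mL·hr

Trapezoidal AUC_0→10:
  [0→2]: (43.92+21.51)/2 × 2 = 65.43
  [2→3]: (21.51+15.05)/2 × 1 = 18.28
  [3→5]: (15.05+7.37)/2 × 2 = 22.42
  [5→6]: (7.37+5.16)/2 × 1 = 6.265
  [6→7]: (5.16+3.61)/2 × 1 = 4.385
  [7→10]: (3.61+1.24)/2 × 3 = 7.275
  Sum = 124.055 µg/mL·hr
Extrapolated tail: C_last / k_e = 1.24 / 0.357 = 3.473
AUC_0→∞ = 124.055 + 3.473 = 127.528 µg/mL·hr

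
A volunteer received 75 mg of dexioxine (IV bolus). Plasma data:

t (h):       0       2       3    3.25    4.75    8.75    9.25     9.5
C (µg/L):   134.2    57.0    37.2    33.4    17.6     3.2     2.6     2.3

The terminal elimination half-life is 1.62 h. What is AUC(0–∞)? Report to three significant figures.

Trapezoidal AUC_0→9.5:
  [0→2]: (134.2+57.0)/2 × 2 = 191.2
  [2→3]: (57.0+37.2)/2 × 1 = 47.1
  [3→3.25]: (37.2+33.4)/2 × 0.25 = 8.825
  [3.25→4.75]: (33.4+17.6)/2 × 1.5 = 38.25
  [4.75→8.75]: (17.6+3.2)/2 × 4 = 41.6
  [8.75→9.25]: (3.2+2.6)/2 × 0.5 = 1.45
  [9.25→9.5]: (2.6+2.3)/2 × 0.25 = 0.6125
  Sum = 329.0375 µg/L·h
k_e = ln2 / t½ = 0.693147 / 1.62 = 0.4279 h^-1
Extrapolated tail: C_last / k_e = 2.3 / 0.4279 = 5.375
AUC_0→∞ = 329.0375 + 5.375 = 334.4125 µg/L·h

AUC = 334 µg/L·h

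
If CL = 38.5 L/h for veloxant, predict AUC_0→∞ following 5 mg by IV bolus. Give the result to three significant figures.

AUC = 0.130 mg/L·h

AUC_0→∞ = Dose_iv / CL
        = 5 / 38.5 = 0.12987 mg/L·h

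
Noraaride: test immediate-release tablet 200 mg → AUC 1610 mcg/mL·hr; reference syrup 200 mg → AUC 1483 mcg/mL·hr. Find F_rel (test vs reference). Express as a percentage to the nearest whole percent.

F_rel = (AUC_test/D_test) / (AUC_ref/D_ref)
      = (1610/200) / (1483/200)
      = 8.05 / 7.415 = 1.0856 = 108.56%

F_rel = 109%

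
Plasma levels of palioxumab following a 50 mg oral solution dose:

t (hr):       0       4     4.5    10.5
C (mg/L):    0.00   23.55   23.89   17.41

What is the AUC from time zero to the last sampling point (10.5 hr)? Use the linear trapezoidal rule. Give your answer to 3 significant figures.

AUC = 183 mg/L·hr

Trapezoidal AUC_0→10.5:
  [0→4]: (0.00+23.55)/2 × 4 = 47.1
  [4→4.5]: (23.55+23.89)/2 × 0.5 = 11.86
  [4.5→10.5]: (23.89+17.41)/2 × 6 = 123.9
  Sum = 182.86 mg/L·hr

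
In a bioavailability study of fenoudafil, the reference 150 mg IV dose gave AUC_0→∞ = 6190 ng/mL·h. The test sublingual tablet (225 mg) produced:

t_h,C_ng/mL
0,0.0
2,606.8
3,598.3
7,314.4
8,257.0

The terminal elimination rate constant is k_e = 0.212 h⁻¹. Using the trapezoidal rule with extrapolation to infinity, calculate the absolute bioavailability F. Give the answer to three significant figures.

F = 0.488

Trapezoidal AUC_0→8 (sublingual tablet):
  [0→2]: (0.0+606.8)/2 × 2 = 606.8
  [2→3]: (606.8+598.3)/2 × 1 = 602.55
  [3→7]: (598.3+314.4)/2 × 4 = 1825.4
  [7→8]: (314.4+257.0)/2 × 1 = 285.7
  Sum = 3320.45 ng/mL·h
Tail: C_last/k_e = 257.0/0.212 = 1212.264
AUC_0→∞ (sublingual tablet) = 3320.45 + 1212.264 = 4532.714 ng/mL·h
F = (AUC_ev/D_ev)/(AUC_iv/D_iv) = (4532.714/225)/(6190/150) = 20.1454/41.2667 = 0.4882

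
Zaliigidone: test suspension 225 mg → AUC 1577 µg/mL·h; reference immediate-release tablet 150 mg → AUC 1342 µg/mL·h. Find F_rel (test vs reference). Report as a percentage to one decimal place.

F_rel = (AUC_test/D_test) / (AUC_ref/D_ref)
      = (1577/225) / (1342/150)
      = 7.00889 / 8.94667 = 0.7834 = 78.34%

F_rel = 78.3%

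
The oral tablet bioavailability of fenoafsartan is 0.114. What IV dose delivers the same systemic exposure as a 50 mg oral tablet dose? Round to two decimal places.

Systemic exposure from an extravascular dose = F × D_ev, so the equivalent IV dose is F × D_ev.
D_iv = F × D_ev = 0.114 × 50 = 5.7 mg

D_iv = 5.70 mg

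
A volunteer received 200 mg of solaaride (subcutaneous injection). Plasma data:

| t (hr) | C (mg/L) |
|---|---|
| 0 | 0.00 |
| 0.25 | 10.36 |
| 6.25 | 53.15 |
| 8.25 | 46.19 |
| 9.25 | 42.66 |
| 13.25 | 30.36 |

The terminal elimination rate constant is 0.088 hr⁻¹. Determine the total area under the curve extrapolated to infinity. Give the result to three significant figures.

AUC = 827 mg/L·hr

Trapezoidal AUC_0→13.25:
  [0→0.25]: (0.00+10.36)/2 × 0.25 = 1.295
  [0.25→6.25]: (10.36+53.15)/2 × 6 = 190.53
  [6.25→8.25]: (53.15+46.19)/2 × 2 = 99.34
  [8.25→9.25]: (46.19+42.66)/2 × 1 = 44.425
  [9.25→13.25]: (42.66+30.36)/2 × 4 = 146.04
  Sum = 481.63 mg/L·hr
Extrapolated tail: C_last / k_e = 30.36 / 0.088 = 345.000
AUC_0→∞ = 481.63 + 345.000 = 826.63 mg/L·hr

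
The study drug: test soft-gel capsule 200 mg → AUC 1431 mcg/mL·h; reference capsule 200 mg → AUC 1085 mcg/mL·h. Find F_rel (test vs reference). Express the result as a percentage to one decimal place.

F_rel = 131.9%

F_rel = (AUC_test/D_test) / (AUC_ref/D_ref)
      = (1431/200) / (1085/200)
      = 7.155 / 5.425 = 1.3189 = 131.89%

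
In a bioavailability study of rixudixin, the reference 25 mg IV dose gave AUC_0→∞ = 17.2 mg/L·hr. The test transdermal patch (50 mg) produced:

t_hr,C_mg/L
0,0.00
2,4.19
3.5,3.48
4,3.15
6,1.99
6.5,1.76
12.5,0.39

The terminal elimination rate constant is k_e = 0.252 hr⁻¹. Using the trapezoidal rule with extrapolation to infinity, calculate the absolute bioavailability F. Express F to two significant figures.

Trapezoidal AUC_0→12.5 (transdermal patch):
  [0→2]: (0.00+4.19)/2 × 2 = 4.19
  [2→3.5]: (4.19+3.48)/2 × 1.5 = 5.7525
  [3.5→4]: (3.48+3.15)/2 × 0.5 = 1.6575
  [4→6]: (3.15+1.99)/2 × 2 = 5.14
  [6→6.5]: (1.99+1.76)/2 × 0.5 = 0.9375
  [6.5→12.5]: (1.76+0.39)/2 × 6 = 6.45
  Sum = 24.1275 mg/L·hr
Tail: C_last/k_e = 0.39/0.252 = 1.548
AUC_0→∞ (transdermal patch) = 24.1275 + 1.548 = 25.6755 mg/L·hr
F = (AUC_ev/D_ev)/(AUC_iv/D_iv) = (25.6755/50)/(17.2/25) = 0.51351/0.688 = 0.7464

F = 0.75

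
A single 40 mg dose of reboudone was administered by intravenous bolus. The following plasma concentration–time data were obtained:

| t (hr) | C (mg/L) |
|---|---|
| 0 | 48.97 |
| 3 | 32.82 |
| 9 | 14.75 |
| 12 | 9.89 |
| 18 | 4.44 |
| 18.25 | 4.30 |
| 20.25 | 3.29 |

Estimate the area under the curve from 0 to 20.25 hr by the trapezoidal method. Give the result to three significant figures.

AUC = 354 mg/L·hr

Trapezoidal AUC_0→20.25:
  [0→3]: (48.97+32.82)/2 × 3 = 122.685
  [3→9]: (32.82+14.75)/2 × 6 = 142.71
  [9→12]: (14.75+9.89)/2 × 3 = 36.96
  [12→18]: (9.89+4.44)/2 × 6 = 42.99
  [18→18.25]: (4.44+4.30)/2 × 0.25 = 1.0925
  [18.25→20.25]: (4.30+3.29)/2 × 2 = 7.59
  Sum = 354.0275 mg/L·hr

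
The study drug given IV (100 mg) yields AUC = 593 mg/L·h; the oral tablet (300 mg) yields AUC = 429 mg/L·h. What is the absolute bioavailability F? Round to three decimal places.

F = 0.241

F = (AUC_ev / D_ev) / (AUC_iv / D_iv)
  = (429/300) / (593/100)
  = 1.43 / 5.93 = 0.2411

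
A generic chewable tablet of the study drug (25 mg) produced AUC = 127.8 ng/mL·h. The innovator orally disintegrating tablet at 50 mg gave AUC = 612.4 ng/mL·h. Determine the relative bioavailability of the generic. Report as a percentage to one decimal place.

F_rel = (AUC_test/D_test) / (AUC_ref/D_ref)
      = (127.8/25) / (612.4/50)
      = 5.112 / 12.248 = 0.4174 = 41.74%

F_rel = 41.7%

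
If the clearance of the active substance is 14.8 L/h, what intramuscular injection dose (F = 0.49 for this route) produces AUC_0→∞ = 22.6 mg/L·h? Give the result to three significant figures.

Dose = 683 mg

Dose = CL × AUC_0→∞ / F
     = 14.8 × 22.6 / 0.49 = 682.612 mg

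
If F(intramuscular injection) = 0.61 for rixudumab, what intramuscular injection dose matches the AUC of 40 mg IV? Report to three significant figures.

D_intramuscular = 65.6 mg

For equal systemic exposure: F × D_ev = D_iv
D_ev = D_iv / F = 40 / 0.61 = 65.5738 mg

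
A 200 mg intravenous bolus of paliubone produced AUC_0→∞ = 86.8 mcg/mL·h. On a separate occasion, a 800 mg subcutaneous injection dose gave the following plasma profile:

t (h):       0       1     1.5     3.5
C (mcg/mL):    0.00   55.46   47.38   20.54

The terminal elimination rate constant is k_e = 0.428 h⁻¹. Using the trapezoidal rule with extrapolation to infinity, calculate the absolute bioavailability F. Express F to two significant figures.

Trapezoidal AUC_0→3.5 (subcutaneous injection):
  [0→1]: (0.00+55.46)/2 × 1 = 27.73
  [1→1.5]: (55.46+47.38)/2 × 0.5 = 25.71
  [1.5→3.5]: (47.38+20.54)/2 × 2 = 67.92
  Sum = 121.36 mcg/mL·h
Tail: C_last/k_e = 20.54/0.428 = 47.991
AUC_0→∞ (subcutaneous injection) = 121.36 + 47.991 = 169.351 mcg/mL·h
F = (AUC_ev/D_ev)/(AUC_iv/D_iv) = (169.351/800)/(86.8/200) = 0.21168875/0.434 = 0.4878

F = 0.49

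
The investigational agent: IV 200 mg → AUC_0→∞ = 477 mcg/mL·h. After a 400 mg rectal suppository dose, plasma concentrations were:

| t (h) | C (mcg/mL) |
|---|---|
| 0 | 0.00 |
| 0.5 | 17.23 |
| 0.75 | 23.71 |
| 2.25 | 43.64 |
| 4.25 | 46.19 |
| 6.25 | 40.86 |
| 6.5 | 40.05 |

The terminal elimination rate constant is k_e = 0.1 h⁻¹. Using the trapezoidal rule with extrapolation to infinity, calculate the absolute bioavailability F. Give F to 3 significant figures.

Trapezoidal AUC_0→6.5 (rectal suppository):
  [0→0.5]: (0.00+17.23)/2 × 0.5 = 4.3075
  [0.5→0.75]: (17.23+23.71)/2 × 0.25 = 5.1175
  [0.75→2.25]: (23.71+43.64)/2 × 1.5 = 50.5125
  [2.25→4.25]: (43.64+46.19)/2 × 2 = 89.83
  [4.25→6.25]: (46.19+40.86)/2 × 2 = 87.05
  [6.25→6.5]: (40.86+40.05)/2 × 0.25 = 10.11375
  Sum = 246.93125 mcg/mL·h
Tail: C_last/k_e = 40.05/0.1 = 400.500
AUC_0→∞ (rectal suppository) = 246.93125 + 400.500 = 647.43125 mcg/mL·h
F = (AUC_ev/D_ev)/(AUC_iv/D_iv) = (647.43125/400)/(477/200) = 1.61858/2.385 = 0.6786

F = 0.679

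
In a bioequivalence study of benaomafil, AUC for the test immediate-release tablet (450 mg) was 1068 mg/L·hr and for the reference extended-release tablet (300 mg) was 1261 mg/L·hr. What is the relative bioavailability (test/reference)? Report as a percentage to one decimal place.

F_rel = (AUC_test/D_test) / (AUC_ref/D_ref)
      = (1068/450) / (1261/300)
      = 2.37333 / 4.20333 = 0.5646 = 56.46%

F_rel = 56.5%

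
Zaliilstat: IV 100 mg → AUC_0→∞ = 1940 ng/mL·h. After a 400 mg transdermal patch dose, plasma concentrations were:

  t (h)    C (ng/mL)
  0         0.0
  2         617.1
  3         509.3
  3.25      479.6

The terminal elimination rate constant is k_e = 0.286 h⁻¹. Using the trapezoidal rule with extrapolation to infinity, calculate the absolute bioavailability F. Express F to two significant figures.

Trapezoidal AUC_0→3.25 (transdermal patch):
  [0→2]: (0.0+617.1)/2 × 2 = 617.1
  [2→3]: (617.1+509.3)/2 × 1 = 563.2
  [3→3.25]: (509.3+479.6)/2 × 0.25 = 123.6125
  Sum = 1303.9125 ng/mL·h
Tail: C_last/k_e = 479.6/0.286 = 1676.923
AUC_0→∞ (transdermal patch) = 1303.9125 + 1676.923 = 2980.8355 ng/mL·h
F = (AUC_ev/D_ev)/(AUC_iv/D_iv) = (2980.8355/400)/(1940/100) = 7.45209/19.4 = 0.3841

F = 0.38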